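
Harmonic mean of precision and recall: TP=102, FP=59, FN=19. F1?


Precision = 102/161 = 0.6335
Recall = 102/121 = 0.843
F1 = 2·P·R/(P+R) = 2·TP/(2·TP+FP+FN) = 204/(204+59+19) = 204/282 = 0.7234

0.7234


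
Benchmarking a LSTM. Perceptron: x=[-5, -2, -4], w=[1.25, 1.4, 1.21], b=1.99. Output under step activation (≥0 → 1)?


z = (-5)·(1.25) + (-2)·(1.4) + (-4)·(1.21) + 1.99
  = -11.9
step(z) = 0 (z<0)

0


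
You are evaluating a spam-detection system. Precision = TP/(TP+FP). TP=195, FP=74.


Precision = TP/(TP+FP)
= 195/(195+74)
= 195/269 = 72.49%

72.49%


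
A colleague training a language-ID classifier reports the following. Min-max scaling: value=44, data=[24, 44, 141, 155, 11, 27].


min=11, max=155
(44-11)/(155-11) = 33/144 = 0.2292

0.2292


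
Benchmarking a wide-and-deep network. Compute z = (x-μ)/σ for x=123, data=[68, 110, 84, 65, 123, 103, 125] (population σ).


μ = 96.8571, σ = 22.9871
z = (123 - 96.8571)/22.9871 = 1.1373

1.1373


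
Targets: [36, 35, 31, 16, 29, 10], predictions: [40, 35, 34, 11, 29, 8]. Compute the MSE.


Squared errors: (36-40)²=16, (35-35)²=0, (31-34)²=9, (16-11)²=25, (29-29)²=0, (10-8)²=4
Sum = 54
MSE = 54/6 = 9

9


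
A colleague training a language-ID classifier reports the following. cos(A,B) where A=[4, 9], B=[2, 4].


A·B = 4·2 + 9·4 = 44
‖A‖ = √97 = 9.8489, ‖B‖ = √20 = 4.4721
cos = 44/(√97·√20) = 44/√1940 = 0.999

0.999


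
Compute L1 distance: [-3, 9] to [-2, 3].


d = |-3+ 2| + |9-3|
  = 1 + 6
  = 7

7


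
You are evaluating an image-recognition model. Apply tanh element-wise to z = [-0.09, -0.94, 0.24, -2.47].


tanh(-0.09) = -0.0898
tanh(-0.94) = -0.7352
tanh(0.24) = 0.2355
tanh(-2.47) = -0.9858
result = [-0.0898, -0.7352, 0.2355, -0.9858]

[-0.0898, -0.7352, 0.2355, -0.9858]


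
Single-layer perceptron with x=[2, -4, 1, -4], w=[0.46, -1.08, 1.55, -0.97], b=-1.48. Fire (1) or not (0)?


z = (2)·(0.46) + (-4)·(-1.08) + (1)·(1.55) + (-4)·(-0.97) - 1.48
  = 9.19
step(z) = 1 (z≥0)

1


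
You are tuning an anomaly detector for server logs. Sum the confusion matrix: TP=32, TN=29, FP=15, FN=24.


Total = TP + TN + FP + FN
= 32 + 29 + 15 + 24
= 100
(Predicted positive: 47, predicted negative: 53)

100


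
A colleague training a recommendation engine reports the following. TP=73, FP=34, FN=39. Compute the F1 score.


Precision = 73/107 = 0.6822
Recall = 73/112 = 0.6518
F1 = 2·P·R/(P+R) = 2·TP/(2·TP+FP+FN) = 146/(146+34+39) = 146/219 = 0.6667

0.6667


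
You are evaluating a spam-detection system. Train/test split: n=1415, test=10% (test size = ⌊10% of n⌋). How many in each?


Test = ⌊1415·10/100⌋ = 141
Train = 1415 - 141 = 1274

Train: 1274, Test: 141


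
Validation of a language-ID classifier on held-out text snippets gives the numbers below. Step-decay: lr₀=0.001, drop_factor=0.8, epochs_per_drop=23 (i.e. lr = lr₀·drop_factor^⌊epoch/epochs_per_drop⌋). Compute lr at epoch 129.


n_drops = ⌊129/23⌋ = 5
lr = 0.001·0.8^5 = 0.001·0.32768 = 0.00032768

0.00032768


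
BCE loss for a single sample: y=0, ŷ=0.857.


BCE = -[y·ln(p) + (1-y)·ln(1-p)]
= -0 - 1·ln(1-0.857)
= -ln(0.143) = 1.9449

1.9449


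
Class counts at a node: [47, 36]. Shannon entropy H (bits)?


Probabilities: [47/83, 36/83] ≈ [0.5663, 0.4337]
H = -((47/83)·log₂(47/83) + (36/83)·log₂(36/83))
  = 0.9873 bits

0.9873 bits


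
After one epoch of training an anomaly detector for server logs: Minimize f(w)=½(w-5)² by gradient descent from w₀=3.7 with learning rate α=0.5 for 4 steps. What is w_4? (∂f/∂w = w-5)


step 1: grad = 3.7-5 = -1.3; w = 3.7 - 0.5·(-1.3) = 4.35
step 2: grad = 4.35-5 = -0.65; w = 4.35 - 0.5·(-0.65) = 4.675
step 3: grad = 4.675-5 = -0.325; w = 4.675 - 0.5·(-0.325) = 4.8375
step 4: grad = 4.8375-5 = -0.1625; w = 4.8375 - 0.5·(-0.1625) = 4.91875

4.91875


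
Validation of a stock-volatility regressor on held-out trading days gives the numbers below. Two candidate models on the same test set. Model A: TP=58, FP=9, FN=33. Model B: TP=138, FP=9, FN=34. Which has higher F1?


Model A: P=58/67=0.8657, R=58/91=0.6374, F1=2PR/(P+R)=2TP/(2TP+FP+FN)=116/158=0.7342
Model B: P=138/147=0.9388, R=138/172=0.8023, F1=2PR/(P+R)=2TP/(2TP+FP+FN)=276/319=0.8652
0.7342 < 0.8652 → Model B

Model B


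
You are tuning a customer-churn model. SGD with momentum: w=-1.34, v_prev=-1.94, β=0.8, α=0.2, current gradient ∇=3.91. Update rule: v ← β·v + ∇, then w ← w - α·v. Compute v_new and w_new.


v_new = 0.8·-1.94 + 3.91 = -1.552 + 3.91 = 2.358
w_new = -1.34 - 0.2·2.358 = -1.34 - 0.4716 = -1.8116

v_new=2.358, w_new=-1.8116


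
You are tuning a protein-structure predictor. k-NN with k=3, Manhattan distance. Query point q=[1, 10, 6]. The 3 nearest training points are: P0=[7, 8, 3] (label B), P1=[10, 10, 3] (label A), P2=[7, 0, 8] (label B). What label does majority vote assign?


d(q,P0) = 11  (label B)
d(q,P1) = 12  (label A)
d(q,P2) = 18  (label B)
Votes: A=1, B=2
Majority → B

B


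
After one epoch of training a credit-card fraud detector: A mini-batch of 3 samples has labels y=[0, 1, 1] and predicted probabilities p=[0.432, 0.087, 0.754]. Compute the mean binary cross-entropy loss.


L[0] = -ln(1-0.432) = -ln(0.568) = 0.5656
L[1] = -ln(0.087) = 2.4418
L[2] = -ln(0.754) = 0.2824
mean = (0.5656 + 2.4418 + 0.2824)/3 = 1.0966

1.0966


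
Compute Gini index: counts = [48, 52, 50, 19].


Probabilities: [48/169, 52/169, 50/169, 19/169] ≈ [0.284, 0.3077, 0.2959, 0.1124]
Σpᵢ² = (2304 + 2704 + 2500 + 361)/169² = 7869/28561
Gini = 1 - Σpᵢ² = 1 - 7869/28561 = 0.7245

0.7245


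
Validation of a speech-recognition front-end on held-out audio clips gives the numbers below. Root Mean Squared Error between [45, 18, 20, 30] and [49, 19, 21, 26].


MSE = 34/4 = 8.5
RMSE = √(34/4) = 2.9155

2.9155


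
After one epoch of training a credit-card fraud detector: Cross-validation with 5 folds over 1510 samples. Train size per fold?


Fold size = 1510/5 = 302
Training per fold = 1510 - 302 = 1208

1208


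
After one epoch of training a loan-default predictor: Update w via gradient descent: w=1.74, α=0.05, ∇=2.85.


w_new = w - α·∇
= 1.74 - 0.05·2.85
= 1.74 - 0.1425
= 1.5975

1.5975


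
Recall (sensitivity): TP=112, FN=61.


Recall = TP/(TP+FN)
= 112/(112+61)
= 112/173 = 64.74%

64.74%


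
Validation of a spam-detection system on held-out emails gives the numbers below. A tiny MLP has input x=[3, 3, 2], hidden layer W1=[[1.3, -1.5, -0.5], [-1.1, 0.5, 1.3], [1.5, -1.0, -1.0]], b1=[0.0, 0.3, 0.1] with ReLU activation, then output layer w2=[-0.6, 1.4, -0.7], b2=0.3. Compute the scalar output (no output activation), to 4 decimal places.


z1[0] = (1.3)·(3) + (-1.5)·(3) + (-0.5)·(2) + 0.0 = -1.6
z1[1] = (-1.1)·(3) + (0.5)·(3) + (1.3)·(2) + 0.3 = 1.1
z1[2] = (1.5)·(3) + (-1.0)·(3) + (-1.0)·(2) + 0.1 = -0.4
h = ReLU(z1) = [0.0, 1.1, 0.0]
output = (-0.6)·(0.0) + (1.4)·(1.1) + (-0.7)·(0.0) + 0.3 = 1.84

1.84


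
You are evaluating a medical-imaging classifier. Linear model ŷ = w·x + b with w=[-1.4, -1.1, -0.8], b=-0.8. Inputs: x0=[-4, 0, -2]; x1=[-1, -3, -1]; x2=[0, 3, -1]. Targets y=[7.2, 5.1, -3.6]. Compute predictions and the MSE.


ŷ0 = (-1.4)·(-4) + (-1.1)·(0) + (-0.8)·(-2) - 0.8 = 6.4
ŷ1 = (-1.4)·(-1) + (-1.1)·(-3) + (-0.8)·(-1) - 0.8 = 4.7
ŷ2 = (-1.4)·(0) + (-1.1)·(3) + (-0.8)·(-1) - 0.8 = -3.3
errors² = [0.64, 0.16, 0.09]
MSE = 0.8900/3 = 0.2967

0.2967


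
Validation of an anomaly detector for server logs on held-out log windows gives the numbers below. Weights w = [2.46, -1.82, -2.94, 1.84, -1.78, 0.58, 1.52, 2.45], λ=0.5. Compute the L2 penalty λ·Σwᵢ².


‖w‖₂² = (2.46)² + (-1.82)² + (-2.94)² + (1.84)² + (-1.78)² + (0.58)² + (1.52)² + (2.45)²
     = 6.0516 + 3.3124 + 8.6436 + 3.3856 + 3.1684 + 0.3364 + 2.3104 + 6.0025
     = 33.2109
λ·‖w‖₂² = 0.5·33.2109 = 16.60545

16.60545


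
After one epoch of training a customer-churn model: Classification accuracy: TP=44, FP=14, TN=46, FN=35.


Accuracy = (TP+TN)/(TP+TN+FP+FN)
= (44+46)/(139)
= 90/139 = 64.75%

64.75%


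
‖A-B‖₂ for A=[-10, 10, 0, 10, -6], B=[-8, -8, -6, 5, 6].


d = √((-10+ 8)² + (10+ 8)² + (0+ 6)² + (10-5)² + (-6-6)²)
  = √(4 + 324 + 36 + 25 + 144)
  = √533 = 23.0868

23.0868


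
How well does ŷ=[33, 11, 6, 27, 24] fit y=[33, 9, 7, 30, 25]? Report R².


ȳ = 20.8
SS_res = Σ(y-ŷ)² = 15
SS_tot = Σ(y-ȳ)² = 580.8
R² = 1 - SS_res/SS_tot = 1 - 0.0258 = 0.9742

0.9742


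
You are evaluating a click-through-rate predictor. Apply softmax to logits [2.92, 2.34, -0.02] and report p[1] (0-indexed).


Exponentials: e^2.92=18.5413, e^2.34=10.3812, e^-0.02=0.9802
Sum = 29.9027
Softmax = [0.6201, 0.3472, 0.0328]
p[1] = 10.3812/29.9027 = 0.3472

0.3472


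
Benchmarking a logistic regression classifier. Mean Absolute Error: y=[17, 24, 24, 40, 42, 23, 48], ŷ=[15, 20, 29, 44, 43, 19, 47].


Absolute errors: |17-15|=2, |24-20|=4, |24-29|=5, |40-44|=4, |42-43|=1, |23-19|=4, |48-47|=1
Sum = 21
MAE = 21/7 = 3

3


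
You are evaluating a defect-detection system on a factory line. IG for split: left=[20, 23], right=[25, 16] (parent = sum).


Parent = [45, 39], H_parent = 0.9963
H_left = 0.9965 (n=43), H_right = 0.965 (n=41)
H_children = (43/84)·0.9965 + (41/84)·0.965 = 0.9811
IG = 0.9963 - 0.9811 = 0.0152

0.0152


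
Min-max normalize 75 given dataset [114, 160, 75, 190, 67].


min=67, max=190
(75-67)/(190-67) = 8/123 = 0.065

0.065


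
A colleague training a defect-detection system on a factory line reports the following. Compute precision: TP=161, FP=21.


Precision = TP/(TP+FP)
= 161/(161+21)
= 161/182 = 88.46%

88.46%


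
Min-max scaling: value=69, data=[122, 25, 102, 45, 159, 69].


min=25, max=159
(69-25)/(159-25) = 44/134 = 0.3284

0.3284


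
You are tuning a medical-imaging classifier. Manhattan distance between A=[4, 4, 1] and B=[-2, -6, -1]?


d = |4+ 2| + |4+ 6| + |1+ 1|
  = 6 + 10 + 2
  = 18

18


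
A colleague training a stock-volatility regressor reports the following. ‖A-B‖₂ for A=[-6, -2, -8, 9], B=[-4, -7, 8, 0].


d = √((-6+ 4)² + (-2+ 7)² + (-8-8)² + (9-0)²)
  = √(4 + 25 + 256 + 81)
  = √366 = 19.1311

19.1311


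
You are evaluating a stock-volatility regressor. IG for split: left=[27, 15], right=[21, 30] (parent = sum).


Parent = [48, 45], H_parent = 0.9992
H_left = 0.9403 (n=42), H_right = 0.9774 (n=51)
H_children = (42/93)·0.9403 + (51/93)·0.9774 = 0.9606
IG = 0.9992 - 0.9606 = 0.0386

0.0386


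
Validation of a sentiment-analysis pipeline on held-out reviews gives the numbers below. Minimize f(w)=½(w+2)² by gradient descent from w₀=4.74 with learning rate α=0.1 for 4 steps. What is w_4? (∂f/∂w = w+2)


step 1: grad = 4.74+2 = 6.74; w = 4.74 - 0.1·(6.74) = 4.066
step 2: grad = 4.066+2 = 6.066; w = 4.066 - 0.1·(6.066) = 3.4594
step 3: grad = 3.4594+2 = 5.4594; w = 3.4594 - 0.1·(5.4594) = 2.91346
step 4: grad = 2.91346+2 = 4.91346; w = 2.91346 - 0.1·(4.91346) = 2.422114

2.422114


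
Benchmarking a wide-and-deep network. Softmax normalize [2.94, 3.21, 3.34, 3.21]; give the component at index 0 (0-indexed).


Exponentials: e^2.94=18.9158, e^3.21=24.7791, e^3.34=28.2191, e^3.21=24.7791
Sum = 96.6931
Softmax = [0.1956, 0.2563, 0.2918, 0.2563]
p[0] = 18.9158/96.6931 = 0.1956

0.1956


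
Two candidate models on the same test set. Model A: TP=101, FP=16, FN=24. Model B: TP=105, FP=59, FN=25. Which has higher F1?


Model A: P=101/117=0.8632, R=101/125=0.808, F1=2PR/(P+R)=2TP/(2TP+FP+FN)=202/242=0.8347
Model B: P=105/164=0.6402, R=105/130=0.8077, F1=2PR/(P+R)=2TP/(2TP+FP+FN)=210/294=0.7143
0.8347 > 0.7143 → Model A

Model A


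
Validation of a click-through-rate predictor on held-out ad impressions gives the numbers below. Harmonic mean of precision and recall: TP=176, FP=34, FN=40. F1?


Precision = 176/210 = 0.8381
Recall = 176/216 = 0.8148
F1 = 2·P·R/(P+R) = 2·TP/(2·TP+FP+FN) = 352/(352+34+40) = 352/426 = 0.8263

0.8263


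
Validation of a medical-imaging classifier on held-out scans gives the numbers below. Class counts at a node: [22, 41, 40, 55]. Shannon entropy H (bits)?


Probabilities: [22/158, 41/158, 40/158, 55/158] ≈ [0.1392, 0.2595, 0.2532, 0.3481]
H = -((22/158)·log₂(22/158) + (41/158)·log₂(41/158) + (40/158)·log₂(40/158) + (55/158)·log₂(55/158))
  = 1.9328 bits

1.9328 bits


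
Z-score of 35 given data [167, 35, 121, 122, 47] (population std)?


μ = 98.4, σ = 49.8702
z = (35 - 98.4)/49.8702 = -1.2713

-1.2713


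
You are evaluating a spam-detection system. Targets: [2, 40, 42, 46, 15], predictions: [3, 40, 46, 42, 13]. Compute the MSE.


Squared errors: (2-3)²=1, (40-40)²=0, (42-46)²=16, (46-42)²=16, (15-13)²=4
Sum = 37
MSE = 37/5 = 37/5

37/5


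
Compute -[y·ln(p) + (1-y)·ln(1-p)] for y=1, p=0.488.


BCE = -[y·ln(p) + (1-y)·ln(1-p)]
= -1·ln(0.488) - 0
= -ln(0.488) = 0.7174

0.7174


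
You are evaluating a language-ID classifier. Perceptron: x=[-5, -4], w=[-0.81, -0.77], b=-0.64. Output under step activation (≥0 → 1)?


z = (-5)·(-0.81) + (-4)·(-0.77) - 0.64
  = 6.49
step(z) = 1 (z≥0)

1


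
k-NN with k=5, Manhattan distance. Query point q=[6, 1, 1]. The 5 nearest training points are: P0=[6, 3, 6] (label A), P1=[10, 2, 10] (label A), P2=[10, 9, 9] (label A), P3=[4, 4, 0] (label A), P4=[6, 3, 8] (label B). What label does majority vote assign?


d(q,P0) = 7  (label A)
d(q,P1) = 14  (label A)
d(q,P2) = 20  (label A)
d(q,P3) = 6  (label A)
d(q,P4) = 9  (label B)
Votes: A=4, B=1
Majority → A

A


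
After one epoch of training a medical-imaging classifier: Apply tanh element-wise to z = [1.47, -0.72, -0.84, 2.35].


tanh(1.47) = 0.8996
tanh(-0.72) = -0.6169
tanh(-0.84) = -0.6858
tanh(2.35) = 0.982
result = [0.8996, -0.6169, -0.6858, 0.982]

[0.8996, -0.6169, -0.6858, 0.982]


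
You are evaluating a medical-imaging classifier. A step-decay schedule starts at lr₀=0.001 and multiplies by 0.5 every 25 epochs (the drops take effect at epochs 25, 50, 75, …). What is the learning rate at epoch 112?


n_drops = ⌊112/25⌋ = 4
lr = 0.001·0.5^4 = 0.001·0.0625 = 0.0000625

0.0000625


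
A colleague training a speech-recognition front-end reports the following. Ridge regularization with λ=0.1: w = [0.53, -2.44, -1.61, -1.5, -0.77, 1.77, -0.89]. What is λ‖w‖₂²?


‖w‖₂² = (0.53)² + (-2.44)² + (-1.61)² + (-1.5)² + (-0.77)² + (1.77)² + (-0.89)²
     = 0.2809 + 5.9536 + 2.5921 + 2.25 + 0.5929 + 3.1329 + 0.7921
     = 15.5945
λ·‖w‖₂² = 0.1·15.5945 = 1.55945

1.55945


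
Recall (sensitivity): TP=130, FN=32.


Recall = TP/(TP+FN)
= 130/(130+32)
= 130/162 = 80.25%

80.25%


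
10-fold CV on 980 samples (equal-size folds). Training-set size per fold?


Fold size = 980/10 = 98
Training per fold = 980 - 98 = 882

882


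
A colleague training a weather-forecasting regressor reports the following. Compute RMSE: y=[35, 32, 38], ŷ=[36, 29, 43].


MSE = 35/3 = 11.6667
RMSE = √(35/3) = 3.4157

3.4157


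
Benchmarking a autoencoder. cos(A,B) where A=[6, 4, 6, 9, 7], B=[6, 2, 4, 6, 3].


A·B = 6·6 + 4·2 + 6·4 + 9·6 + 7·3 = 143
‖A‖ = √218 = 14.7648, ‖B‖ = √101 = 10.0499
cos = 143/(√218·√101) = 143/√22018 = 0.9637

0.9637


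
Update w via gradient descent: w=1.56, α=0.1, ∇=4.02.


w_new = w - α·∇
= 1.56 - 0.1·4.02
= 1.56 - 0.402
= 1.158

1.158


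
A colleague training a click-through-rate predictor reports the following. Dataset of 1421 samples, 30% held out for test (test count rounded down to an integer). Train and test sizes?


Test = ⌊1421·30/100⌋ = 426
Train = 1421 - 426 = 995

Train: 995, Test: 426


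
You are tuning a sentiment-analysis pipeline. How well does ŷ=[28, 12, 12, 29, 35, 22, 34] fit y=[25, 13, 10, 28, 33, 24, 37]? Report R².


ȳ = 24.2857
SS_res = Σ(y-ŷ)² = 32
SS_tot = Σ(y-ȳ)² = 583.43
R² = 1 - SS_res/SS_tot = 1 - 0.0548 = 0.9452

0.9452


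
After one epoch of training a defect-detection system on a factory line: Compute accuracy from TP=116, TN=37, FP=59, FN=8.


Accuracy = (TP+TN)/(TP+TN+FP+FN)
= (116+37)/(220)
= 153/220 = 69.55%

69.55%


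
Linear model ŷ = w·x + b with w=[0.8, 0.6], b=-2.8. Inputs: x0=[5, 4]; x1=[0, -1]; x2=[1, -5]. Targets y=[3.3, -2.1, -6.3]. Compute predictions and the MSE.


ŷ0 = (0.8)·(5) + (0.6)·(4) - 2.8 = 3.6
ŷ1 = (0.8)·(0) + (0.6)·(-1) - 2.8 = -3.4
ŷ2 = (0.8)·(1) + (0.6)·(-5) - 2.8 = -5.0
errors² = [0.09, 1.69, 1.69]
MSE = 3.4700/3 = 1.1567

1.1567


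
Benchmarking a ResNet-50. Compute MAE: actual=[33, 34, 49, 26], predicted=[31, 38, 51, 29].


Absolute errors: |33-31|=2, |34-38|=4, |49-51|=2, |26-29|=3
Sum = 11
MAE = 11/4 = 11/4

11/4


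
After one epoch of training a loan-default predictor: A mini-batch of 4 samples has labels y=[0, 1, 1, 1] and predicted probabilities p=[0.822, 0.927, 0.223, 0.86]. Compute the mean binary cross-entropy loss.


L[0] = -ln(1-0.822) = -ln(0.178) = 1.726
L[1] = -ln(0.927) = 0.0758
L[2] = -ln(0.223) = 1.5006
L[3] = -ln(0.86) = 0.1508
mean = (1.726 + 0.0758 + 1.5006 + 0.1508)/4 = 0.8633

0.8633


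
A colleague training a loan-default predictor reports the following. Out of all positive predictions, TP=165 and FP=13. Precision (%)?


Precision = TP/(TP+FP)
= 165/(165+13)
= 165/178 = 92.7%

92.7%


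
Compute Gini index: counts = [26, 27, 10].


Probabilities: [26/63, 27/63, 10/63] ≈ [0.4127, 0.4286, 0.1587]
Σpᵢ² = (676 + 729 + 100)/63² = 1505/3969
Gini = 1 - Σpᵢ² = 1 - 1505/3969 = 0.6208

0.6208


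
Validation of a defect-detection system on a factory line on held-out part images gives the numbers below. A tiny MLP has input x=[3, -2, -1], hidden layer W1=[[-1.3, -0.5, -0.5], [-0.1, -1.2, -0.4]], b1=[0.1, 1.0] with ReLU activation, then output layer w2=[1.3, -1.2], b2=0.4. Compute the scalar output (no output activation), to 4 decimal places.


z1[0] = (-1.3)·(3) + (-0.5)·(-2) + (-0.5)·(-1) + 0.1 = -2.3
z1[1] = (-0.1)·(3) + (-1.2)·(-2) + (-0.4)·(-1) + 1.0 = 3.5
h = ReLU(z1) = [0.0, 3.5]
output = (1.3)·(0.0) + (-1.2)·(3.5) + 0.4 = -3.8

-3.8


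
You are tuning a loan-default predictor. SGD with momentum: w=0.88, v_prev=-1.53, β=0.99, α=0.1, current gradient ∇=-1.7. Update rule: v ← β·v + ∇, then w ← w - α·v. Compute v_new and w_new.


v_new = 0.99·-1.53 - 1.7 = -1.5147 - 1.7 = -3.2147
w_new = 0.88 - 0.1·-3.2147 = 0.88 + 0.32147 = 1.20147

v_new=-3.2147, w_new=1.20147


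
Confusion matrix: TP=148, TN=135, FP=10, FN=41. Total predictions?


Total = TP + TN + FP + FN
= 148 + 135 + 10 + 41
= 334
(Predicted positive: 158, predicted negative: 176)

334


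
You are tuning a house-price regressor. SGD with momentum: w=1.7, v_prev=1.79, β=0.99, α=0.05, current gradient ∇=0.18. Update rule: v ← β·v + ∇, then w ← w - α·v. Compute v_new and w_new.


v_new = 0.99·1.79 + 0.18 = 1.7721 + 0.18 = 1.9521
w_new = 1.7 - 0.05·1.9521 = 1.7 - 0.097605 = 1.602395

v_new=1.9521, w_new=1.602395


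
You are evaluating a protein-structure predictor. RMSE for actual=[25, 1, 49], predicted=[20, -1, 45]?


MSE = 45/3 = 15
RMSE = √(45/3) = 3.873

3.873


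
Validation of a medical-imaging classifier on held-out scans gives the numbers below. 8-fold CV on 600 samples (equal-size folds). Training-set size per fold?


Fold size = 600/8 = 75
Training per fold = 600 - 75 = 525

525


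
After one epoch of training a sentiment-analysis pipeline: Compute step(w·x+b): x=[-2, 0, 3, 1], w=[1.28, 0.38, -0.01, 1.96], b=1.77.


z = (-2)·(1.28) + (0)·(0.38) + (3)·(-0.01) + (1)·(1.96) + 1.77
  = 1.14
step(z) = 1 (z≥0)

1


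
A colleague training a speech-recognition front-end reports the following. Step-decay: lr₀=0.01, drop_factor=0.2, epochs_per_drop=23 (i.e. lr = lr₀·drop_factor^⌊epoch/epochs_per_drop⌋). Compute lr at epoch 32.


n_drops = ⌊32/23⌋ = 1
lr = 0.01·0.2^1 = 0.01·0.2 = 0.002

0.002


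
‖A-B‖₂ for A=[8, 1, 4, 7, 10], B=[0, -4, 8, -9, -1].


d = √((8-0)² + (1+ 4)² + (4-8)² + (7+ 9)² + (10+ 1)²)
  = √(64 + 25 + 16 + 256 + 121)
  = √482 = 21.9545

21.9545


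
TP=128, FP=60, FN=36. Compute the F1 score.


Precision = 128/188 = 0.6809
Recall = 128/164 = 0.7805
F1 = 2·P·R/(P+R) = 2·TP/(2·TP+FP+FN) = 256/(256+60+36) = 256/352 = 0.7273

0.7273


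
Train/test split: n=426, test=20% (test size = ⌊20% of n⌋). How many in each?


Test = ⌊426·20/100⌋ = 85
Train = 426 - 85 = 341

Train: 341, Test: 85


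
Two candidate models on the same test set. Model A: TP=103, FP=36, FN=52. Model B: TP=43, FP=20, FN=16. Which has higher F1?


Model A: P=103/139=0.741, R=103/155=0.6645, F1=2PR/(P+R)=2TP/(2TP+FP+FN)=206/294=0.7007
Model B: P=43/63=0.6825, R=43/59=0.7288, F1=2PR/(P+R)=2TP/(2TP+FP+FN)=86/122=0.7049
0.7007 < 0.7049 → Model B

Model B


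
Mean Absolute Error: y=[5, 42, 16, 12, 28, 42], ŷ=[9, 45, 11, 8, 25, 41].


Absolute errors: |5-9|=4, |42-45|=3, |16-11|=5, |12-8|=4, |28-25|=3, |42-41|=1
Sum = 20
MAE = 20/6 = 10/3

10/3


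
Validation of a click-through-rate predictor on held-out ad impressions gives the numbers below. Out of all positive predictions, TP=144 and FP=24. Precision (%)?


Precision = TP/(TP+FP)
= 144/(144+24)
= 144/168 = 85.71%

85.71%


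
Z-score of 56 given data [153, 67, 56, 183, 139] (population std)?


μ = 119.6, σ = 49.6451
z = (56 - 119.6)/49.6451 = -1.2811

-1.2811


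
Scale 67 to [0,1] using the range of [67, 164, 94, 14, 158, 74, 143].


min=14, max=164
(67-14)/(164-14) = 53/150 = 0.3533

0.3533


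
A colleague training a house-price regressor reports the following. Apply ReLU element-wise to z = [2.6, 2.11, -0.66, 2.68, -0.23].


ReLU(2.6) = max(0, 2.6) = 2.6
ReLU(2.11) = max(0, 2.11) = 2.11
ReLU(-0.66) = max(0, -0.66) = 0.0
ReLU(2.68) = max(0, 2.68) = 2.68
ReLU(-0.23) = max(0, -0.23) = 0.0
result = [2.6, 2.11, 0.0, 2.68, 0.0]

[2.6, 2.11, 0.0, 2.68, 0.0]


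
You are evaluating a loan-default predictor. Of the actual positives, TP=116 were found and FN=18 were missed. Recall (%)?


Recall = TP/(TP+FN)
= 116/(116+18)
= 116/134 = 86.57%

86.57%


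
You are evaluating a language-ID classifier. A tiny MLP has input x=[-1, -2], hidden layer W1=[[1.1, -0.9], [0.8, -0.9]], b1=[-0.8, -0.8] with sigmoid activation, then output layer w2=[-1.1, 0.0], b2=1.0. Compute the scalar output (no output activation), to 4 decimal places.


z1[0] = (1.1)·(-1) + (-0.9)·(-2) - 0.8 = -0.1
z1[1] = (0.8)·(-1) + (-0.9)·(-2) - 0.8 = 0.2
h = sigmoid(z1) = [0.475, 0.5498]
output = (-1.1)·(0.475) + (0.0)·(0.5498) + 1.0 = 0.4775

0.4775


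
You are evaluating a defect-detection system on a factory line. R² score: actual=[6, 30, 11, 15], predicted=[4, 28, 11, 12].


ȳ = 15.5
SS_res = Σ(y-ŷ)² = 17
SS_tot = Σ(y-ȳ)² = 321
R² = 1 - SS_res/SS_tot = 1 - 0.053 = 0.947

0.947


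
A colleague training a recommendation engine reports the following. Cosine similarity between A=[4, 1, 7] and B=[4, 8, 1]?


A·B = 4·4 + 1·8 + 7·1 = 31
‖A‖ = √66 = 8.124, ‖B‖ = √81 = 9
cos = 31/(√66·√81) = 31/√5346 = 0.424

0.424


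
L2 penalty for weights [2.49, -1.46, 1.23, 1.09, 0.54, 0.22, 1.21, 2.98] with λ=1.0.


‖w‖₂² = (2.49)² + (-1.46)² + (1.23)² + (1.09)² + (0.54)² + (0.22)² + (1.21)² + (2.98)²
     = 6.2001 + 2.1316 + 1.5129 + 1.1881 + 0.2916 + 0.0484 + 1.4641 + 8.8804
     = 21.7172
λ·‖w‖₂² = 1.0·21.7172 = 21.7172

21.7172


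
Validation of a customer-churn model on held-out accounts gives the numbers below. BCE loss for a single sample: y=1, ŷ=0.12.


BCE = -[y·ln(p) + (1-y)·ln(1-p)]
= -1·ln(0.12) - 0
= -ln(0.12) = 2.1203

2.1203


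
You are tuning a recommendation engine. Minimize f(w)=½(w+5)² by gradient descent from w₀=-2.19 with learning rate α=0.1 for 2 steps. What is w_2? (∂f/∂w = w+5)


step 1: grad = -2.19+5 = 2.81; w = -2.19 - 0.1·(2.81) = -2.471
step 2: grad = -2.471+5 = 2.529; w = -2.471 - 0.1·(2.529) = -2.7239

-2.7239


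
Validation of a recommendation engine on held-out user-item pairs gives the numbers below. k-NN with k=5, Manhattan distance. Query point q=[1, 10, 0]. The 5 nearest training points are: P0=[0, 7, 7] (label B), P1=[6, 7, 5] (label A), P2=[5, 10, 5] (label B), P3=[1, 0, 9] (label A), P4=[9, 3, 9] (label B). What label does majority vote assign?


d(q,P0) = 11  (label B)
d(q,P1) = 13  (label A)
d(q,P2) = 9  (label B)
d(q,P3) = 19  (label A)
d(q,P4) = 24  (label B)
Votes: A=2, B=3
Majority → B

B


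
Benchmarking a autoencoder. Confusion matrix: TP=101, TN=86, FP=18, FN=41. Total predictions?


Total = TP + TN + FP + FN
= 101 + 86 + 18 + 41
= 246
(Predicted positive: 119, predicted negative: 127)

246


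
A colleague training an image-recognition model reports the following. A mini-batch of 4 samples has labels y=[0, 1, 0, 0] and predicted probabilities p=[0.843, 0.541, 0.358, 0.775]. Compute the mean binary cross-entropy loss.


L[0] = -ln(1-0.843) = -ln(0.157) = 1.8515
L[1] = -ln(0.541) = 0.6143
L[2] = -ln(1-0.358) = -ln(0.642) = 0.4432
L[3] = -ln(1-0.775) = -ln(0.225) = 1.4917
mean = (1.8515 + 0.6143 + 0.4432 + 1.4917)/4 = 1.1002

1.1002


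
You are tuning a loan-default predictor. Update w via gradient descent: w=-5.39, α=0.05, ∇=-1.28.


w_new = w - α·∇
= -5.39 - 0.05·-1.28
= -5.39 + 0.064
= -5.326

-5.326


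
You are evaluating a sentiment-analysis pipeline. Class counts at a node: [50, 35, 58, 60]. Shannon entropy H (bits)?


Probabilities: [50/203, 35/203, 58/203, 60/203] ≈ [0.2463, 0.1724, 0.2857, 0.2956]
H = -((50/203)·log₂(50/203) + (35/203)·log₂(35/203) + (58/203)·log₂(58/203) + (60/203)·log₂(60/203))
  = 1.9713 bits

1.9713 bits


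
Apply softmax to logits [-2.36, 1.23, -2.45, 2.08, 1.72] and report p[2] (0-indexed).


Exponentials: e^-2.36=0.0944, e^1.23=3.4212, e^-2.45=0.0863, e^2.08=8.0045, e^1.72=5.5845
Sum = 17.1909
Softmax = [0.0055, 0.199, 0.005, 0.4656, 0.3249]
p[2] = 0.0863/17.1909 = 0.005

0.005


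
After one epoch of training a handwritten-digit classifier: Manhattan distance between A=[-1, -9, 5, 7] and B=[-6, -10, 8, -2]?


d = |-1+ 6| + |-9+ 10| + |5-8| + |7+ 2|
  = 5 + 1 + 3 + 9
  = 18

18


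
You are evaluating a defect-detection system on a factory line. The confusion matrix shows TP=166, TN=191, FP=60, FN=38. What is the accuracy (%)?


Accuracy = (TP+TN)/(TP+TN+FP+FN)
= (166+191)/(455)
= 357/455 = 78.46%

78.46%


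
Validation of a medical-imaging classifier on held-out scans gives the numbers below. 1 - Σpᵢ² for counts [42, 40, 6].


Probabilities: [42/88, 40/88, 6/88] ≈ [0.4773, 0.4545, 0.0682]
Σpᵢ² = (1764 + 1600 + 36)/88² = 3400/7744
Gini = 1 - Σpᵢ² = 1 - 3400/7744 = 0.561

0.561


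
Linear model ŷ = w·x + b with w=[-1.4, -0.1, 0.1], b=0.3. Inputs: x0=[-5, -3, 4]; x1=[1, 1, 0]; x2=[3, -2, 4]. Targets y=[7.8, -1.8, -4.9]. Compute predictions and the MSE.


ŷ0 = (-1.4)·(-5) + (-0.1)·(-3) + (0.1)·(4) + 0.3 = 8.0
ŷ1 = (-1.4)·(1) + (-0.1)·(1) + (0.1)·(0) + 0.3 = -1.2
ŷ2 = (-1.4)·(3) + (-0.1)·(-2) + (0.1)·(4) + 0.3 = -3.3
errors² = [0.04, 0.36, 2.56]
MSE = 2.9600/3 = 0.9867

0.9867


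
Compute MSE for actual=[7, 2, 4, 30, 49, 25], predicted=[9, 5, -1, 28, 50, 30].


Squared errors: (7-9)²=4, (2-5)²=9, (4+ 1)²=25, (30-28)²=4, (49-50)²=1, (25-30)²=25
Sum = 68
MSE = 68/6 = 34/3

34/3


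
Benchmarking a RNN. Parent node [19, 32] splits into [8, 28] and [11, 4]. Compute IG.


Parent = [19, 32], H_parent = 0.9526
H_left = 0.7642 (n=36), H_right = 0.8366 (n=15)
H_children = (36/51)·0.7642 + (15/51)·0.8366 = 0.7855
IG = 0.9526 - 0.7855 = 0.1671

0.1671


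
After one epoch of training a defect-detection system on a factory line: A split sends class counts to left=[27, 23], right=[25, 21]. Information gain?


Parent = [52, 44], H_parent = 0.995
H_left = 0.9954 (n=50), H_right = 0.9945 (n=46)
H_children = (50/96)·0.9954 + (46/96)·0.9945 = 0.995
IG = 0.995 - 0.995 = 0.0

0.0


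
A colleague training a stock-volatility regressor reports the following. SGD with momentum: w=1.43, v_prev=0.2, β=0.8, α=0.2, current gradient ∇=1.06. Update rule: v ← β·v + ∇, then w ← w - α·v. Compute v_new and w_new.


v_new = 0.8·0.2 + 1.06 = 0.16 + 1.06 = 1.22
w_new = 1.43 - 0.2·1.22 = 1.43 - 0.244 = 1.186

v_new=1.22, w_new=1.186


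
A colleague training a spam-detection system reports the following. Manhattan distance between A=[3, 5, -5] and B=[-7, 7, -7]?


d = |3+ 7| + |5-7| + |-5+ 7|
  = 10 + 2 + 2
  = 14

14


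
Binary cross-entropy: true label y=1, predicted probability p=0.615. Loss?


BCE = -[y·ln(p) + (1-y)·ln(1-p)]
= -1·ln(0.615) - 0
= -ln(0.615) = 0.4861

0.4861


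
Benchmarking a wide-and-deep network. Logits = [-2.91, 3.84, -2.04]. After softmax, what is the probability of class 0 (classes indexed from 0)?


Exponentials: e^-2.91=0.0545, e^3.84=46.5255, e^-2.04=0.13
Sum = 46.71
Softmax = [0.0012, 0.996, 0.0028]
p[0] = 0.0545/46.71 = 0.0012

0.0012


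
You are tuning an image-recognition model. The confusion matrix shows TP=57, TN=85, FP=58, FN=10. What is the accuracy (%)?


Accuracy = (TP+TN)/(TP+TN+FP+FN)
= (57+85)/(210)
= 142/210 = 67.62%

67.62%


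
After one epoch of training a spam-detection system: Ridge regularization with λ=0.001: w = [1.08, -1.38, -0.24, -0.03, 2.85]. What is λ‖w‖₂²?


‖w‖₂² = (1.08)² + (-1.38)² + (-0.24)² + (-0.03)² + (2.85)²
     = 1.1664 + 1.9044 + 0.0576 + 0.0009 + 8.1225
     = 11.2518
λ·‖w‖₂² = 0.001·11.2518 = 0.011252

0.011252


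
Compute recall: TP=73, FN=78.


Recall = TP/(TP+FN)
= 73/(73+78)
= 73/151 = 48.34%

48.34%


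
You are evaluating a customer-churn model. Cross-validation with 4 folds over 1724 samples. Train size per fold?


Fold size = 1724/4 = 431
Training per fold = 1724 - 431 = 1293

1293


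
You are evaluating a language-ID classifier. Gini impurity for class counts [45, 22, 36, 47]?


Probabilities: [45/150, 22/150, 36/150, 47/150] ≈ [0.3, 0.1467, 0.24, 0.3133]
Σpᵢ² = (2025 + 484 + 1296 + 2209)/150² = 6014/22500
Gini = 1 - Σpᵢ² = 1 - 6014/22500 = 0.7327

0.7327


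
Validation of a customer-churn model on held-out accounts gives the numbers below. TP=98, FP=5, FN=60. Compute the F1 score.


Precision = 98/103 = 0.9515
Recall = 98/158 = 0.6203
F1 = 2·P·R/(P+R) = 2·TP/(2·TP+FP+FN) = 196/(196+5+60) = 196/261 = 0.751

0.751


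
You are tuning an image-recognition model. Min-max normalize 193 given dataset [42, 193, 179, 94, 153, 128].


min=42, max=193
(193-42)/(193-42) = 151/151 = 1.0

1.0


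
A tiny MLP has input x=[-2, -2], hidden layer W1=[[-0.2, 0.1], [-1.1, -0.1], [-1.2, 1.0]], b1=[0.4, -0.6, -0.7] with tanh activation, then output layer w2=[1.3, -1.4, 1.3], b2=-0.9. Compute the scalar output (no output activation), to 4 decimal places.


z1[0] = (-0.2)·(-2) + (0.1)·(-2) + 0.4 = 0.6
z1[1] = (-1.1)·(-2) + (-0.1)·(-2) - 0.6 = 1.8
z1[2] = (-1.2)·(-2) + (1.0)·(-2) - 0.7 = -0.3
h = tanh(z1) = [0.537, 0.9468, -0.2913]
output = (1.3)·(0.537) + (-1.4)·(0.9468) + (1.3)·(-0.2913) - 0.9 = -1.9061

-1.9061


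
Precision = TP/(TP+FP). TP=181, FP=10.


Precision = TP/(TP+FP)
= 181/(181+10)
= 181/191 = 94.76%

94.76%


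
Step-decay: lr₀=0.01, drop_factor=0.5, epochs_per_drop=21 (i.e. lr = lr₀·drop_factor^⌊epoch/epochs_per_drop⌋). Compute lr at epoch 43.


n_drops = ⌊43/21⌋ = 2
lr = 0.01·0.5^2 = 0.01·0.25 = 0.0025

0.0025


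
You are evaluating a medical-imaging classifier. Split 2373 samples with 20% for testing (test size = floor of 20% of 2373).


Test = ⌊2373·20/100⌋ = 474
Train = 2373 - 474 = 1899

Train: 1899, Test: 474


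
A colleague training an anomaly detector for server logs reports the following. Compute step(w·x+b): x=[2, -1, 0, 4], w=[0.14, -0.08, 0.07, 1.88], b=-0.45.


z = (2)·(0.14) + (-1)·(-0.08) + (0)·(0.07) + (4)·(1.88) - 0.45
  = 7.43
step(z) = 1 (z≥0)

1


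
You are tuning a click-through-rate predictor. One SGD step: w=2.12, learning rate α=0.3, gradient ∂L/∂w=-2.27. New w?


w_new = w - α·∇
= 2.12 - 0.3·-2.27
= 2.12 + 0.681
= 2.801

2.801


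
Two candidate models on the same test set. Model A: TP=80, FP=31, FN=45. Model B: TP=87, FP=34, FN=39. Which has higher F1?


Model A: P=80/111=0.7207, R=80/125=0.64, F1=2PR/(P+R)=2TP/(2TP+FP+FN)=160/236=0.678
Model B: P=87/121=0.719, R=87/126=0.6905, F1=2PR/(P+R)=2TP/(2TP+FP+FN)=174/247=0.7045
0.678 < 0.7045 → Model B

Model B


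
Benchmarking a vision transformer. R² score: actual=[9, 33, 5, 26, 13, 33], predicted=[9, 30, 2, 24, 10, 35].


ȳ = 19.8333
SS_res = Σ(y-ŷ)² = 35
SS_tot = Σ(y-ȳ)² = 768.83
R² = 1 - SS_res/SS_tot = 1 - 0.0455 = 0.9545

0.9545


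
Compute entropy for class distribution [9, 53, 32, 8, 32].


Probabilities: [9/134, 53/134, 32/134, 8/134, 32/134] ≈ [0.0672, 0.3955, 0.2388, 0.0597, 0.2388]
H = -((9/134)·log₂(9/134) + (53/134)·log₂(53/134) + (32/134)·log₂(32/134) + (8/134)·log₂(8/134) + (32/134)·log₂(32/134))
  = 2.0205 bits

2.0205 bits


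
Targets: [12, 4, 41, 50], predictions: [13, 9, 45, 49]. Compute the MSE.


Squared errors: (12-13)²=1, (4-9)²=25, (41-45)²=16, (50-49)²=1
Sum = 43
MSE = 43/4 = 43/4

43/4


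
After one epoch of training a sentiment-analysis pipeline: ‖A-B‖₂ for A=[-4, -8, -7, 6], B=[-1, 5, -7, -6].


d = √((-4+ 1)² + (-8-5)² + (-7+ 7)² + (6+ 6)²)
  = √(9 + 169 + 0 + 144)
  = √322 = 17.9444

17.9444


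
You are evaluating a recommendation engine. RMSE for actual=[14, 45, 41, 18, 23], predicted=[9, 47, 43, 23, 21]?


MSE = 62/5 = 12.4
RMSE = √(62/5) = 3.5214

3.5214


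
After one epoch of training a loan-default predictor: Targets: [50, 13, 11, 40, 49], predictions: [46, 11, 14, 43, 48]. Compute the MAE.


Absolute errors: |50-46|=4, |13-11|=2, |11-14|=3, |40-43|=3, |49-48|=1
Sum = 13
MAE = 13/5 = 13/5

13/5


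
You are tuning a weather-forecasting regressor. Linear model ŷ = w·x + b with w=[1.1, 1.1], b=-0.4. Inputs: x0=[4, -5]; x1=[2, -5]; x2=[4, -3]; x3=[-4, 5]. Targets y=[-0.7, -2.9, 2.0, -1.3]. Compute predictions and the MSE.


ŷ0 = (1.1)·(4) + (1.1)·(-5) - 0.4 = -1.5
ŷ1 = (1.1)·(2) + (1.1)·(-5) - 0.4 = -3.7
ŷ2 = (1.1)·(4) + (1.1)·(-3) - 0.4 = 0.7
ŷ3 = (1.1)·(-4) + (1.1)·(5) - 0.4 = 0.7
errors² = [0.64, 0.64, 1.69, 4.0]
MSE = 6.9700/4 = 1.7425

1.7425


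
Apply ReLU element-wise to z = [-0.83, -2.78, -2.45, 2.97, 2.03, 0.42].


ReLU(-0.83) = max(0, -0.83) = 0.0
ReLU(-2.78) = max(0, -2.78) = 0.0
ReLU(-2.45) = max(0, -2.45) = 0.0
ReLU(2.97) = max(0, 2.97) = 2.97
ReLU(2.03) = max(0, 2.03) = 2.03
ReLU(0.42) = max(0, 0.42) = 0.42
result = [0.0, 0.0, 0.0, 2.97, 2.03, 0.42]

[0.0, 0.0, 0.0, 2.97, 2.03, 0.42]


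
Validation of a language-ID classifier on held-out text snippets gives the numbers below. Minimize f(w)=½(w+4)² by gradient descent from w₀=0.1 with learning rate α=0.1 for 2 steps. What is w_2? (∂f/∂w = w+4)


step 1: grad = 0.1+4 = 4.1; w = 0.1 - 0.1·(4.1) = -0.31
step 2: grad = -0.31+4 = 3.69; w = -0.31 - 0.1·(3.69) = -0.679

-0.679


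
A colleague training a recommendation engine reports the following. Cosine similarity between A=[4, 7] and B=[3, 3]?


A·B = 4·3 + 7·3 = 33
‖A‖ = √65 = 8.0623, ‖B‖ = √18 = 4.2426
cos = 33/(√65·√18) = 33/√1170 = 0.9648

0.9648


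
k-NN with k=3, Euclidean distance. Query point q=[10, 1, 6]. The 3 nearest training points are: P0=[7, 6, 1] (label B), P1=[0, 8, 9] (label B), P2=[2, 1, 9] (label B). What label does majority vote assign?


d(q,P0) = 7.6811  (label B)
d(q,P1) = 12.5698  (label B)
d(q,P2) = 8.544  (label B)
Votes: A=0, B=3
Majority → B

B


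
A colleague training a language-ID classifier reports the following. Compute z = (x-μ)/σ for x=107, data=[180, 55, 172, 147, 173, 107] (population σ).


μ = 139, σ = 44.8516
z = (107 - 139)/44.8516 = -0.7135

-0.7135


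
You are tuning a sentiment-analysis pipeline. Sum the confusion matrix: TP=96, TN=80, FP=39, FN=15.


Total = TP + TN + FP + FN
= 96 + 80 + 39 + 15
= 230
(Predicted positive: 135, predicted negative: 95)

230


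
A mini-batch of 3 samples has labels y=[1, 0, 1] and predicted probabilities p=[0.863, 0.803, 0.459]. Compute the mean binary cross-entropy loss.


L[0] = -ln(0.863) = 0.1473
L[1] = -ln(1-0.803) = -ln(0.197) = 1.6246
L[2] = -ln(0.459) = 0.7787
mean = (0.1473 + 1.6246 + 0.7787)/3 = 0.8502

0.8502


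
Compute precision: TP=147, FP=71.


Precision = TP/(TP+FP)
= 147/(147+71)
= 147/218 = 67.43%

67.43%


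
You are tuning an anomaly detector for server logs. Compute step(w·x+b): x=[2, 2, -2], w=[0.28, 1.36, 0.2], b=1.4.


z = (2)·(0.28) + (2)·(1.36) + (-2)·(0.2) + 1.4
  = 4.28
step(z) = 1 (z≥0)

1


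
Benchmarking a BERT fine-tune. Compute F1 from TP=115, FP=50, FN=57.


Precision = 115/165 = 0.697
Recall = 115/172 = 0.6686
F1 = 2·P·R/(P+R) = 2·TP/(2·TP+FP+FN) = 230/(230+50+57) = 230/337 = 0.6825

0.6825


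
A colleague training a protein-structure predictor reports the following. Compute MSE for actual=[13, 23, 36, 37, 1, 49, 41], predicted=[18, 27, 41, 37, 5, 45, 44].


Squared errors: (13-18)²=25, (23-27)²=16, (36-41)²=25, (37-37)²=0, (1-5)²=16, (49-45)²=16, (41-44)²=9
Sum = 107
MSE = 107/7 = 107/7

107/7


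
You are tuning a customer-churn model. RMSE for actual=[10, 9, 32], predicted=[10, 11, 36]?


MSE = 20/3 = 6.6667
RMSE = √(20/3) = 2.582

2.582


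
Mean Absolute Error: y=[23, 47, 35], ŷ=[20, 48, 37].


Absolute errors: |23-20|=3, |47-48|=1, |35-37|=2
Sum = 6
MAE = 6/3 = 2

2


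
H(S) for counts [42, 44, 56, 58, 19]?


Probabilities: [42/219, 44/219, 56/219, 58/219, 19/219] ≈ [0.1918, 0.2009, 0.2557, 0.2648, 0.0868]
H = -((42/219)·log₂(42/219) + (44/219)·log₂(44/219) + (56/219)·log₂(56/219) + (58/219)·log₂(58/219) + (19/219)·log₂(19/219))
  = 2.2388 bits

2.2388 bits


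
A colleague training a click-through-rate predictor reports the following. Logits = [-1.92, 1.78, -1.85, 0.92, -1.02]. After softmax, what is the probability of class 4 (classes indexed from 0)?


Exponentials: e^-1.92=0.1466, e^1.78=5.9299, e^-1.85=0.1572, e^0.92=2.5093, e^-1.02=0.3606
Sum = 9.1036
Softmax = [0.0161, 0.6514, 0.0173, 0.2756, 0.0396]
p[4] = 0.3606/9.1036 = 0.0396

0.0396


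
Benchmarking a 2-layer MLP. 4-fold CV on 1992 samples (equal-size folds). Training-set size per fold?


Fold size = 1992/4 = 498
Training per fold = 1992 - 498 = 1494

1494


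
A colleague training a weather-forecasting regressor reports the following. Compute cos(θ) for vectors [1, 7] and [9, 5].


A·B = 1·9 + 7·5 = 44
‖A‖ = √50 = 7.0711, ‖B‖ = √106 = 10.2956
cos = 44/(√50·√106) = 44/√5300 = 0.6044

0.6044


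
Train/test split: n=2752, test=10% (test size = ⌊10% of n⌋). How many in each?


Test = ⌊2752·10/100⌋ = 275
Train = 2752 - 275 = 2477

Train: 2477, Test: 275


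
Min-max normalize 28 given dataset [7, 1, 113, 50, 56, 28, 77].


min=1, max=113
(28-1)/(113-1) = 27/112 = 0.2411

0.2411


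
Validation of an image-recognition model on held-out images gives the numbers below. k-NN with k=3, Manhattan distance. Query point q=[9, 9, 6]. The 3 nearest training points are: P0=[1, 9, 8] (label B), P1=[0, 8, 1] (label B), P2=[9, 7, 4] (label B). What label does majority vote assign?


d(q,P0) = 10  (label B)
d(q,P1) = 15  (label B)
d(q,P2) = 4  (label B)
Votes: A=0, B=3
Majority → B

B
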